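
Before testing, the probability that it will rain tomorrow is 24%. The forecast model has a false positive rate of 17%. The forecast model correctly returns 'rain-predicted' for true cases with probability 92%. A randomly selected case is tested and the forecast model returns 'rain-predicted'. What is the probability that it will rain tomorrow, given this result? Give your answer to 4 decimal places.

Let H be the event that it will rain tomorrow. P(H) = 0.24, so P(¬H) = 0.76. With E the 'rain-predicted' result, P(E|H) = 0.92 and P(E|¬H) = 0.17.
P(E) = 0.92·0.24 + 0.17·0.76 = 0.22080 + 0.12920 = 0.35000.
By Bayes' theorem, P(H|E) = 0.22080 / 0.35000 = 0.6309.

P(H | E) ≈ 0.6309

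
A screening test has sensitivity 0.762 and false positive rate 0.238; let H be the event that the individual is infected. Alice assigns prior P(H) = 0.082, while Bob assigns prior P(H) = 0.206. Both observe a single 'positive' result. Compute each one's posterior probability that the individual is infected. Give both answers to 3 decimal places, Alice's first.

Alice: 0.222; Bob: 0.454

The likelihood ratio for a 'positive' result is 0.762/0.238 = 3.2017.
Alice: prior odds 0.082/0.918 = 0.089325; posterior odds 0.28599; posterior probability 0.222.
Bob: prior odds 0.206/0.794 = 0.25945; posterior odds 0.83066; posterior probability 0.454.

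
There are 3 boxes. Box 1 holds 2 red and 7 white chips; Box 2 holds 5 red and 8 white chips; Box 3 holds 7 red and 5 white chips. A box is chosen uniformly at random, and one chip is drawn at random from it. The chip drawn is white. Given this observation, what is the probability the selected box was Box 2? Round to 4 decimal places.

Tabulate prior·likelihood by source: [1] prior 0.333333, lik 0.7778, product 0.2593; [2] prior 0.333333, lik 0.6154, product 0.2051; [3] prior 0.333333, lik 0.4167, product 0.1389.
Normalizing constant = 0.60328; the posterior for Box 2 is its product over the sum, 0.2051/0.60328 = 0.3400.

Posterior probability ≈ 0.3400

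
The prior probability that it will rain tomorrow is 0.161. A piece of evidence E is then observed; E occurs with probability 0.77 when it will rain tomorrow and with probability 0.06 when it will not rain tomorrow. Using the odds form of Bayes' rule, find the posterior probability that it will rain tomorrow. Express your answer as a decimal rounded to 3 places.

Posterior probability ≈ 0.711

Prior odds = 0.161/(1−0.161) = 0.19190.
Likelihood ratio for E = 0.77/0.06 = 12.833.
Posterior odds = prior odds × LR = 2.4627.
Posterior probability = odds/(1+odds) = 2.4627/3.4627 = 0.711.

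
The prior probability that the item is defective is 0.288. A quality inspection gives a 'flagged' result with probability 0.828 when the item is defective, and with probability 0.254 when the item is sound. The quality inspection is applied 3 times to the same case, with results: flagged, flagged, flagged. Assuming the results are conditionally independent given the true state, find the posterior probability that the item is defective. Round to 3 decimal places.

Let H be the event that the item is defective; start with P(H) = 0.288. P('flagged'|H) = 0.828, P('flagged'|¬H) = 0.254.
Update on result 1 ('flagged'): P(H) ← 0.828·0.2880 / (0.828·0.2880 + 0.254·0.7120) = 0.23846/0.41931 = 0.5687.
Update on result 2 ('flagged'): P(H) ← 0.828·0.5687 / (0.828·0.5687 + 0.254·0.4313) = 0.47089/0.58044 = 0.8113.
Update on result 3 ('flagged'): P(H) ← 0.828·0.8113 / (0.828·0.8113 + 0.254·0.1887) = 0.67173/0.71967 = 0.9334.

Posterior P(H) ≈ 0.933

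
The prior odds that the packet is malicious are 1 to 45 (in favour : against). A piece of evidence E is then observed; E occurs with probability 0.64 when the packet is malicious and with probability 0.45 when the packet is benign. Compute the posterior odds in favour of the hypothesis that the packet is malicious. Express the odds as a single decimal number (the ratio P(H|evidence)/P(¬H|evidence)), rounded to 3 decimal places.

Posterior odds ≈ 0.032

Prior odds = 1/45 = 0.022222.
Likelihood ratio for E = 0.64/0.45 = 1.4222.
Posterior odds = prior odds × LR = 0.031605.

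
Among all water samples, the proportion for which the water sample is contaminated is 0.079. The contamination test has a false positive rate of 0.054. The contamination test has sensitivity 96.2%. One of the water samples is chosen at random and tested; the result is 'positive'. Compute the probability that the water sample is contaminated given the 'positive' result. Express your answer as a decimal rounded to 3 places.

Write H for 'the water sample is contaminated'. Prior odds H:¬H = 0.079/0.921 = 0.085776. For the 'positive' outcome, the likelihood ratio is 0.962/0.054 = 17.815.
Posterior odds = 0.085776 × 17.815 = 1.5281, so P(H|E) = 1.5281/(1+1.5281) = 0.604.

P(H | E) ≈ 0.604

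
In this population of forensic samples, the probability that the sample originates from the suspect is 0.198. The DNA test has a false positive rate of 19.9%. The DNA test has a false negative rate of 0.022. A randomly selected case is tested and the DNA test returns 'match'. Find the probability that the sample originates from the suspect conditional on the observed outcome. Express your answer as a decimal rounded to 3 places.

Let H be the event that the sample originates from the suspect. P(H) = 0.198, so P(¬H) = 0.802. With E the 'match' result, P(E|H) = 0.978 and P(E|¬H) = 0.199.
P(E) = 0.978·0.198 + 0.199·0.802 = 0.19364 + 0.15960 = 0.35324.
By Bayes' theorem, P(H|E) = 0.19364 / 0.35324 = 0.548.

P(H | E) ≈ 0.548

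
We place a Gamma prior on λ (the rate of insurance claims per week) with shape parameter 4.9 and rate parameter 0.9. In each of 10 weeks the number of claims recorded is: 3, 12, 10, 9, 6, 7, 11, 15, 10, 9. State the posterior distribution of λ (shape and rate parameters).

Posterior: Gamma(shape=96.9, rate=10.9)

Total count ∑xᵢ = 92 over n = 10 weeks.
Gamma is conjugate to the Poisson likelihood: posterior is Gamma(shape = 4.9+92 = 96.9, rate = 0.9+10 = 10.9).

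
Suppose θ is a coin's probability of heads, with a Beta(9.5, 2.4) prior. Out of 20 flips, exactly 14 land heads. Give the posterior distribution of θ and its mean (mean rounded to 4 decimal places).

Posterior: Beta(23.5, 8.4); mean ≈ 0.7367

The binomial likelihood is conjugate to the Beta prior: with 14 successes and 6 failures, the posterior is Beta(9.5+14, 2.4+6) = Beta(23.5, 8.4).
Posterior mean = α/(α+β) = 23.5/31.9 = 0.7367.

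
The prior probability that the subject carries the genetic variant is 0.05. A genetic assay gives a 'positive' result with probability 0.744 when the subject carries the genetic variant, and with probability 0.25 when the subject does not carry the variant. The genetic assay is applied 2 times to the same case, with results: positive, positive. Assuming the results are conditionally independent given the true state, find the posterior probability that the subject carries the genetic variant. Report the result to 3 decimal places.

With H the event that the subject carries the genetic variant, the joint likelihood of the observed sequence is P(data|H) = 0.744·0.744 = 0.55354 and P(data|¬H) = 0.25·0.25 = 0.062500.
Bayes: P(H|data) = 0.05·0.55354 / (0.05·0.55354 + 0.95·0.062500) = 0.027677/0.087052 = 0.3179.

Posterior P(H) ≈ 0.318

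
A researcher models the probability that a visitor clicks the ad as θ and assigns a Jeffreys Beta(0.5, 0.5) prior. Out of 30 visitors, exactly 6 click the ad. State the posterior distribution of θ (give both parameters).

Posterior: Beta(6.5, 24.5)

Observing 6 successes and 24 failures updates Beta(0.5, 0.5) by adding the success and failure counts to the two shape parameters: α = 0.5+6 = 6.5, β = 0.5+24 = 24.5.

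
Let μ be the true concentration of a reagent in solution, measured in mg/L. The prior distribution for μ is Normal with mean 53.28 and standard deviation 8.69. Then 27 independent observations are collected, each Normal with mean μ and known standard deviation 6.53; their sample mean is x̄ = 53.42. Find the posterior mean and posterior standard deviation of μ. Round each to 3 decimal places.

Posterior mean ≈ 53.417; posterior SD ≈ 1.244

With known σ, the Normal prior is conjugate. Weight on the data is w = (n/σ²)/(n/σ² + 1/τ₀²) = 0.633195/(0.633195+0.0132422) = 0.97952.
Posterior mean = w·x̄ + (1−w)·μ₀ = 0.97952·53.42 + 0.020485·53.28 = 53.417. Posterior variance = 1/(0.633195+0.0132422) = 1.54694, so SD = 1.244.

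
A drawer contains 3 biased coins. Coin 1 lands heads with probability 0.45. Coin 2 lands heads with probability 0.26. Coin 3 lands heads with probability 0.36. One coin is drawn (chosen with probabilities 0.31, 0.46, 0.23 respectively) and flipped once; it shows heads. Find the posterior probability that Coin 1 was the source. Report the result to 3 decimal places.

Posterior probability ≈ 0.408

P(heads|C1) = 0.45; P(heads|C2) = 0.26; P(heads|C3) = 0.36.
Prior × likelihood for each source: 0.31·0.45=0.1395, 0.46·0.26=0.1196, 0.23·0.36=0.08280. Summing gives P(heads) = 0.34190.
P(Coin 1 | heads) = 0.1395 / 0.34190 = 0.408.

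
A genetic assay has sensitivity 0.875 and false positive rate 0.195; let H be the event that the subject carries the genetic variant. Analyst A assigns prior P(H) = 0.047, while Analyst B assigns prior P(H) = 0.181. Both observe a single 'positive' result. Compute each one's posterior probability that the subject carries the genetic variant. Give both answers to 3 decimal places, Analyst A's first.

The likelihood ratio for a 'positive' result is 0.875/0.195 = 4.4872.
Analyst A: prior odds 0.047/0.953 = 0.049318; posterior odds 0.22130; posterior probability 0.181.
Analyst B: prior odds 0.181/0.819 = 0.22100; posterior odds 0.99167; posterior probability 0.498.

Analyst A: 0.181; Analyst B: 0.498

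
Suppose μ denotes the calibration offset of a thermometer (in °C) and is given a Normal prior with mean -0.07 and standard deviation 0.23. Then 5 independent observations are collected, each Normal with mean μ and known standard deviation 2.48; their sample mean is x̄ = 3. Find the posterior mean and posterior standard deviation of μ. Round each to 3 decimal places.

Posterior mean ≈ 0.057; posterior SD ≈ 0.225

With known σ, the Normal prior is conjugate. Weight on the data is w = (n/σ²)/(n/σ² + 1/τ₀²) = 0.812955/(0.812955+18.9036) = 0.041232.
Posterior mean = w·x̄ + (1−w)·μ₀ = 0.041232·3 + 0.95877·-0.07 = 0.057. Posterior variance = 1/(0.812955+18.9036) = 0.0507188, so SD = 0.225.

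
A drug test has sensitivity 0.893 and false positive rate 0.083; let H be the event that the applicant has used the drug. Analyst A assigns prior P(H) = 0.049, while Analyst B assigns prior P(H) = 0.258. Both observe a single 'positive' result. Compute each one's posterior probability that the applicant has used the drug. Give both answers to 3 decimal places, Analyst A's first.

P('+'|H) = 0.893, P('+'|¬H) = 0.083.
Analyst A: numerator 0.893·0.049 = 0.043757; evidence = 0.043757+0.083·0.951 = 0.12269; posterior = 0.357.
Analyst B: numerator 0.893·0.258 = 0.23039; evidence = 0.23039+0.083·0.742 = 0.29198; posterior = 0.789.

Analyst A: 0.357; Analyst B: 0.789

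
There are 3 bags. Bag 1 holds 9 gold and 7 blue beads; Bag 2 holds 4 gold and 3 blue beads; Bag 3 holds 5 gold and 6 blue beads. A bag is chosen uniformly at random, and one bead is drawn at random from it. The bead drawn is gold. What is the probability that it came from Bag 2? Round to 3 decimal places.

P(gold|Bag 1) = 0.5625; P(gold|Bag 2) = 0.5714; P(gold|Bag 3) = 0.4545.
Prior × likelihood for each source: 0.333333·0.5625=0.1875, 0.333333·0.5714=0.1905, 0.333333·0.4545=0.1515. Summing gives P(gold) = 0.52949.
P(Bag 2 | gold) = 0.1905 / 0.52949 = 0.360.

Posterior probability ≈ 0.360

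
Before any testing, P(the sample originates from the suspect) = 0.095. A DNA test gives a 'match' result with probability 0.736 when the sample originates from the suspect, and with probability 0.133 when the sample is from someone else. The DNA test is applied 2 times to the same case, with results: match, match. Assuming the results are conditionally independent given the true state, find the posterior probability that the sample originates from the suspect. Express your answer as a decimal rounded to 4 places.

Let H be the event that the sample originates from the suspect; start with P(H) = 0.095. P('match'|H) = 0.736, P('match'|¬H) = 0.133.
Update on result 1 ('match'): P(H) ← 0.736·0.0950 / (0.736·0.0950 + 0.133·0.9050) = 0.069920/0.19029 = 0.3674.
Update on result 2 ('match'): P(H) ← 0.736·0.3674 / (0.736·0.3674 + 0.133·0.6326) = 0.27044/0.35457 = 0.7627.

Posterior P(H) ≈ 0.7627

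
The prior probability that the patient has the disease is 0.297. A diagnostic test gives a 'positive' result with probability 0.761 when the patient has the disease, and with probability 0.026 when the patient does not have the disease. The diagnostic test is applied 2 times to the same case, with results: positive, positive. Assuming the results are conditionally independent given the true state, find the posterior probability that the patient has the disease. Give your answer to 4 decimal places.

With H the event that the patient has the disease, the joint likelihood of the observed sequence is P(data|H) = 0.761·0.761 = 0.57912 and P(data|¬H) = 0.026·0.026 = 0.00067600.
Bayes: P(H|data) = 0.297·0.57912 / (0.297·0.57912 + 0.703·0.00067600) = 0.17200/0.17247 = 0.9972.

Posterior P(H) ≈ 0.9972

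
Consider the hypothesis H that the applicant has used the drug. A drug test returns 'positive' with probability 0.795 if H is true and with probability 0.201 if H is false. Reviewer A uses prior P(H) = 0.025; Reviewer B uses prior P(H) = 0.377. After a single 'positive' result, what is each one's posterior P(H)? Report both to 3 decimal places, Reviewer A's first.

The likelihood ratio for a 'positive' result is 0.795/0.201 = 3.9552.
Reviewer A: prior odds 0.025/0.975 = 0.025641; posterior odds 0.10142; posterior probability 0.092.
Reviewer B: prior odds 0.377/0.623 = 0.60514; posterior odds 2.3935; posterior probability 0.705.

Reviewer A: 0.092; Reviewer B: 0.705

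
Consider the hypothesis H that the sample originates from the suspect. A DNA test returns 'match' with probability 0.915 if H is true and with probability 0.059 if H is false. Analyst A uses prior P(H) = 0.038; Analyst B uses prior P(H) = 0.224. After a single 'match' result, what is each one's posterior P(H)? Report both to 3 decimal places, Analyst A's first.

Analyst A: 0.380; Analyst B: 0.817

P('+'|H) = 0.915, P('+'|¬H) = 0.059.
Analyst A: numerator 0.915·0.038 = 0.034770; evidence = 0.034770+0.059·0.962 = 0.091528; posterior = 0.380.
Analyst B: numerator 0.915·0.224 = 0.20496; evidence = 0.20496+0.059·0.776 = 0.25074; posterior = 0.817.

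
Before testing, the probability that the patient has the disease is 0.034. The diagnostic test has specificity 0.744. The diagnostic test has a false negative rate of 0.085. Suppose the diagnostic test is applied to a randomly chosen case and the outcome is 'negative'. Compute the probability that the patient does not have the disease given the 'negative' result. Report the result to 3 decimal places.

P(¬H | E) ≈ 0.996

Let H be the event that the patient has the disease. P(H) = 0.034, so P(¬H) = 0.966. With E the 'negative' result, P(E|H) = 0.085 and P(E|¬H) = 0.744.
P(E) = 0.085·0.034 + 0.744·0.966 = 0.0028900 + 0.71870 = 0.72159.
By Bayes' theorem, P(H|E) = 0.0028900 / 0.72159 = 0.004. Hence P(¬H|E) = 1 − 0.004 = 0.996.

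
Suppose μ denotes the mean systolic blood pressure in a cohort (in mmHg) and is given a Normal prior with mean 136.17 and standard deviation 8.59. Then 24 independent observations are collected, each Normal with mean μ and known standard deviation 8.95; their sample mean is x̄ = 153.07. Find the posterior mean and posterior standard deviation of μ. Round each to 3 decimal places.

Posterior mean ≈ 152.339; posterior SD ≈ 1.787

Prior precision 1/τ₀² = 1/8.59² = 0.0135523; data precision n/σ² = 24/8.95² = 0.299616.
Posterior precision = 0.0135523 + 0.299616 = 0.313168, giving posterior SD = 1/√0.313168 = 1.787.
Posterior mean = (0.0135523·136.17 + 0.299616·153.07) / 0.313168 = 152.339.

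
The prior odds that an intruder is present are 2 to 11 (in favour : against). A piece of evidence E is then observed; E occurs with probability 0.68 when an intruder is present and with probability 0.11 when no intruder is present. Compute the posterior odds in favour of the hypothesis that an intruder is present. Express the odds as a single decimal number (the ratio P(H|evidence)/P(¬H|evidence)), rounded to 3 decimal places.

Prior odds = 2/11 = 0.18182. In log-odds, ln(0.18182) = -1.7047.
Add log likelihood ratio: ln(6.1818) = 1.8216.
Posterior log-odds = 0.11686, so posterior odds = exp(0.11686) = 1.1240.

Posterior odds ≈ 1.124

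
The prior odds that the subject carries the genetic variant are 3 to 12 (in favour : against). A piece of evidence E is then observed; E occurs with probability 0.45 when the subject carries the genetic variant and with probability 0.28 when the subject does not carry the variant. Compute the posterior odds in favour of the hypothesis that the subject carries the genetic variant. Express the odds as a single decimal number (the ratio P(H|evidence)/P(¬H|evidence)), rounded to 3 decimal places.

Prior odds = 3/12 = 0.25000.
Likelihood ratio for E = 0.45/0.28 = 1.6071.
Posterior odds = prior odds × LR = 0.40179.

Posterior odds ≈ 0.402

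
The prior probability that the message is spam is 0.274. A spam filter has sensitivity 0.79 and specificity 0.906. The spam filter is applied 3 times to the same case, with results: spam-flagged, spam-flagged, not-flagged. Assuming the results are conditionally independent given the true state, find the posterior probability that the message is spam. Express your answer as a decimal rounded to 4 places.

With H the event that the message is spam, the joint likelihood of the observed sequence is P(data|H) = 0.79·0.79·0.21 = 0.13106 and P(data|¬H) = 0.094·0.094·0.906 = 0.0080054.
Bayes: P(H|data) = 0.274·0.13106 / (0.274·0.13106 + 0.726·0.0080054) = 0.035911/0.041723 = 0.8607.

Posterior P(H) ≈ 0.8607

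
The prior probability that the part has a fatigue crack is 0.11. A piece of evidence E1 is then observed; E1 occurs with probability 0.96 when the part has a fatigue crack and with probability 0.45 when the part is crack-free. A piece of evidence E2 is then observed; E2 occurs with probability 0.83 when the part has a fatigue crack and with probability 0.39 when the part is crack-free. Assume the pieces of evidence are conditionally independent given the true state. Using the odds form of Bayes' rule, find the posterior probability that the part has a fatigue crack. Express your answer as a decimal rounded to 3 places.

Posterior probability ≈ 0.359

Prior odds = 0.11/(1−0.11) = 0.12360. In log-odds, ln(0.12360) = -2.0907.
Add log likelihood ratios: ln(2.1333) + ln(2.1282) = 1.5130.
Posterior log-odds = -0.57778, so posterior odds = exp(-0.57778) = 0.56114. Converting, P(H|E) = 0.56114/1.5611 = 0.359.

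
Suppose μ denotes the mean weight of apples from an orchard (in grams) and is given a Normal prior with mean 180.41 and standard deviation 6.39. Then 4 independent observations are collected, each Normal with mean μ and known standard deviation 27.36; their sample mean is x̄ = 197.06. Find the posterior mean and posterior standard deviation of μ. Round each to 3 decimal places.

Prior precision 1/τ₀² = 1/6.39² = 0.0244905; data precision n/σ² = 4/27.36² = 0.00534352.
Posterior precision = 0.0244905 + 0.00534352 = 0.0298341, giving posterior SD = 1/√0.0298341 = 5.790.
Posterior mean = (0.0244905·180.41 + 0.00534352·197.06) / 0.0298341 = 183.392.

Posterior mean ≈ 183.392; posterior SD ≈ 5.790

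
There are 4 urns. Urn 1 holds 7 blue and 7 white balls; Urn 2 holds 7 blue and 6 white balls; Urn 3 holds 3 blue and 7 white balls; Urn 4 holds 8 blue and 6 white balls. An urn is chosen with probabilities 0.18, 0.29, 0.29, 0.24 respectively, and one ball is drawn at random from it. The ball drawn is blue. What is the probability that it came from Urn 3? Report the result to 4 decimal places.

Posterior probability ≈ 0.1850

P(blue|Urn 1) = 0.5; P(blue|Urn 2) = 0.5385; P(blue|Urn 3) = 0.3; P(blue|Urn 4) = 0.5714.
Prior × likelihood for each source: 0.18·0.5=0.09000, 0.29·0.5385=0.1562, 0.29·0.3=0.08700, 0.24·0.5714=0.1371. Summing gives P(blue) = 0.47030.
P(Urn 3 | blue) = 0.08700 / 0.47030 = 0.1850.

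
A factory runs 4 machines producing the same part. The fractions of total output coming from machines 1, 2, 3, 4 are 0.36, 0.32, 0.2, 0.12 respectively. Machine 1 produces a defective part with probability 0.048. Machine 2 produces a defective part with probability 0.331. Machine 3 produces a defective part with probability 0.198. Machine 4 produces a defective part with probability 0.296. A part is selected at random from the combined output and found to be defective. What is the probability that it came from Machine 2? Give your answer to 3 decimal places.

Tabulate prior·likelihood by source: [1] prior 0.36, lik 0.048, product 0.01728; [2] prior 0.32, lik 0.331, product 0.1059; [3] prior 0.2, lik 0.198, product 0.03960; [4] prior 0.12, lik 0.296, product 0.03552.
Normalizing constant = 0.19832; the posterior for Machine 2 is its product over the sum, 0.1059/0.19832 = 0.534.

Posterior probability ≈ 0.534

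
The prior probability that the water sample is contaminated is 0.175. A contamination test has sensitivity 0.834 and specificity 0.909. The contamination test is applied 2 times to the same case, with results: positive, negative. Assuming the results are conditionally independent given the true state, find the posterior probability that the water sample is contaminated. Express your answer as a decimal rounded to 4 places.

Posterior P(H) ≈ 0.2620

Let H be the event that the water sample is contaminated; start with P(H) = 0.175. P('positive'|H) = 0.834, P('positive'|¬H) = 0.091.
Update on result 1 ('positive'): P(H) ← 0.834·0.1750 / (0.834·0.1750 + 0.091·0.8250) = 0.14595/0.22102 = 0.6603.
Update on result 2 ('negative'): P(H) ← 0.166·0.6603 / (0.166·0.6603 + 0.909·0.3397) = 0.10962/0.41837 = 0.2620.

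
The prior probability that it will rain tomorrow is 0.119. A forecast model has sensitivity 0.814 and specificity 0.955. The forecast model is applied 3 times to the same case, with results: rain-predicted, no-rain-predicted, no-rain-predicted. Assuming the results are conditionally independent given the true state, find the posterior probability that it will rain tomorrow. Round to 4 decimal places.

With H the event that it will rain tomorrow, the joint likelihood of the observed sequence is P(data|H) = 0.814·0.186·0.186 = 0.028161 and P(data|¬H) = 0.045·0.955·0.955 = 0.041041.
Bayes: P(H|data) = 0.119·0.028161 / (0.119·0.028161 + 0.881·0.041041) = 0.0033512/0.039508 = 0.0848.

Posterior P(H) ≈ 0.0848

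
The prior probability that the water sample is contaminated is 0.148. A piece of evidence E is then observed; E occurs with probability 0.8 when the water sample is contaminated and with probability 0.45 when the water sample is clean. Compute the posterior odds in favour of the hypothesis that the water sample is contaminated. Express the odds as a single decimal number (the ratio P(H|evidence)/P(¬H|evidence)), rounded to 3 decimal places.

Prior odds = 0.148/(1−0.148) = 0.17371.
Likelihood ratio for E = 0.8/0.45 = 1.7778.
Posterior odds = prior odds × LR = 0.30882.

Posterior odds ≈ 0.309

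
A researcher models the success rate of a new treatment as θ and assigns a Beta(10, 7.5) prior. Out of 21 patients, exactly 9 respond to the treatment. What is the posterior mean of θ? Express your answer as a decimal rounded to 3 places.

The binomial likelihood is conjugate to the Beta prior: with 9 successes and 12 failures, the posterior is Beta(10+9, 7.5+12) = Beta(19, 19.5).
Posterior mean = α/(α+β) = 19/38.5 = 0.494.

Posterior mean ≈ 0.494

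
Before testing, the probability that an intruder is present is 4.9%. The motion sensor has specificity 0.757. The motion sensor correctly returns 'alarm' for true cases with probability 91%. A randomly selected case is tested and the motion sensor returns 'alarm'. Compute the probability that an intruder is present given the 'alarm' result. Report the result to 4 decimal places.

P(H | E) ≈ 0.1617

Let H be the event that an intruder is present. P(H) = 0.049, so P(¬H) = 0.951. With E the 'alarm' result, P(E|H) = 0.91 and P(E|¬H) = 0.243.
P(E) = 0.91·0.049 + 0.243·0.951 = 0.044590 + 0.23109 = 0.27568.
By Bayes' theorem, P(H|E) = 0.044590 / 0.27568 = 0.1617.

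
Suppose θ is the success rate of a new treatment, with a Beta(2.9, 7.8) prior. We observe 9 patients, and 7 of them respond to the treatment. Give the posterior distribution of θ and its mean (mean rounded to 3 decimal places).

The binomial likelihood is conjugate to the Beta prior: with 7 successes and 2 failures, the posterior is Beta(2.9+7, 7.8+2) = Beta(9.9, 9.8).
Posterior mean = α/(α+β) = 9.9/19.7 = 0.503.

Posterior: Beta(9.9, 9.8); mean ≈ 0.503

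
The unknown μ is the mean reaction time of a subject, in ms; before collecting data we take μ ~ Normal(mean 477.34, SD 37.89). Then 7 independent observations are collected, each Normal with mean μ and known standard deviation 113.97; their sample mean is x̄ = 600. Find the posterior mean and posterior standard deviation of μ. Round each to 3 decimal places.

With known σ, the Normal prior is conjugate. Weight on the data is w = (n/σ²)/(n/σ² + 1/τ₀²) = 0.00053891/(0.00053891+0.00069655) = 0.43620.
Posterior mean = w·x̄ + (1−w)·μ₀ = 0.43620·600 + 0.56380·477.34 = 530.845. Posterior variance = 1/(0.00053891+0.00069655) = 809.416, so SD = 28.450.

Posterior mean ≈ 530.845; posterior SD ≈ 28.450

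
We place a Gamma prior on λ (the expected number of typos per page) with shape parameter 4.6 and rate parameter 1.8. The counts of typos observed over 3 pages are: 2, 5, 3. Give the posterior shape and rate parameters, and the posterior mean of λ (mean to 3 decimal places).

The Poisson likelihood adds the total count to the shape and the number of exposure periods to the rate. Here ∑xᵢ = 10 and n = 3, so shape 4.6→14.6 and rate 1.8→4.8.
Posterior mean = shape/rate = 14.6/4.8 = 3.042.

Posterior: Gamma(shape=14.6, rate=4.8); mean ≈ 3.042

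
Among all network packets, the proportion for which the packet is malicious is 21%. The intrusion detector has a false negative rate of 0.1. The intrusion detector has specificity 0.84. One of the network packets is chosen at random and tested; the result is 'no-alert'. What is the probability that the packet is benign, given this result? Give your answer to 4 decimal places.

P(¬H | E) ≈ 0.9693

Let H be the event that the packet is malicious. P(H) = 0.21, so P(¬H) = 0.79. With E the 'no-alert' result, P(E|H) = 0.1 and P(E|¬H) = 0.84.
P(E) = 0.1·0.21 + 0.84·0.79 = 0.021000 + 0.66360 = 0.68460.
By Bayes' theorem, P(H|E) = 0.021000 / 0.68460 = 0.0307. Hence P(¬H|E) = 1 − 0.0307 = 0.9693.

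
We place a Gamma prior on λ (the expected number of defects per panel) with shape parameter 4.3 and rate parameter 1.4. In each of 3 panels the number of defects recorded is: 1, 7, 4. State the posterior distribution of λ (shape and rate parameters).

The Poisson likelihood adds the total count to the shape and the number of exposure periods to the rate. Here ∑xᵢ = 12 and n = 3, so shape 4.3→16.3 and rate 1.4→4.4.

Posterior: Gamma(shape=16.3, rate=4.4)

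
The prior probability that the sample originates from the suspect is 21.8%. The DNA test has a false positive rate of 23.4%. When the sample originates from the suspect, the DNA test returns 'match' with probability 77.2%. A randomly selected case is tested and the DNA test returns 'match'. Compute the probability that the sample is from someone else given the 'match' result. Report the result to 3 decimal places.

Write H for 'the sample originates from the suspect'. Prior odds H:¬H = 0.218/0.782 = 0.27877. For the 'match' outcome, the likelihood ratio is 0.772/0.234 = 3.2991.
Posterior odds = 0.27877 × 3.2991 = 0.91971, so P(H|E) = 0.91971/(1+0.91971) = 0.479. Then P(¬H|E) = 1 − 0.479 = 0.521.

P(¬H | E) ≈ 0.521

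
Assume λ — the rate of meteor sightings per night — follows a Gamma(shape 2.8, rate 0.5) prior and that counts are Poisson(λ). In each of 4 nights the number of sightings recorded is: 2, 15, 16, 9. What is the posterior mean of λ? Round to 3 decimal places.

Posterior mean ≈ 9.956

Total count ∑xᵢ = 42 over n = 4 nights.
Gamma is conjugate to the Poisson likelihood: posterior is Gamma(shape = 2.8+42 = 44.8, rate = 0.5+4 = 4.5).
Posterior mean = shape/rate = 44.8/4.5 = 9.956.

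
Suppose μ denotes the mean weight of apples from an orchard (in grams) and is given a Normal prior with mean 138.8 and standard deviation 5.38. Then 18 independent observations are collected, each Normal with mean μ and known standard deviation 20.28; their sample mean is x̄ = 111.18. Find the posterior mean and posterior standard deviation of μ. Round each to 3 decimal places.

Posterior mean ≈ 123.365; posterior SD ≈ 3.573

Prior precision 1/τ₀² = 1/5.38² = 0.0345490; data precision n/σ² = 18/20.28² = 0.0437660.
Posterior precision = 0.0345490 + 0.0437660 = 0.0783150, giving posterior SD = 1/√0.0783150 = 3.573.
Posterior mean = (0.0345490·138.8 + 0.0437660·111.18) / 0.0783150 = 123.365.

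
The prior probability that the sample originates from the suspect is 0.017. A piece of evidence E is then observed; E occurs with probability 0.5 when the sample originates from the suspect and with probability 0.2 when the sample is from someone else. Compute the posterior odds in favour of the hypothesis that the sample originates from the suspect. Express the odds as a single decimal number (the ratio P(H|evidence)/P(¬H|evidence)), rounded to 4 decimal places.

Posterior odds ≈ 0.0432

Prior odds = 0.017/(1−0.017) = 0.017294.
Likelihood ratio for E = 0.5/0.2 = 2.5000.
Posterior odds = prior odds × LR = 0.043235.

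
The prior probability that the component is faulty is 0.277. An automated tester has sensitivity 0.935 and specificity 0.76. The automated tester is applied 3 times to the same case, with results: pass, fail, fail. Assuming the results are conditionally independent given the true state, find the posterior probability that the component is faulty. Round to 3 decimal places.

Posterior P(H) ≈ 0.332

Let H be the event that the component is faulty; start with P(H) = 0.277. P('fail'|H) = 0.935, P('fail'|¬H) = 0.24.
Update on result 1 ('pass'): P(H) ← 0.065·0.2770 / (0.065·0.2770 + 0.76·0.7230) = 0.018005/0.56749 = 0.0317.
Update on result 2 ('fail'): P(H) ← 0.935·0.0317 / (0.935·0.0317 + 0.24·0.9683) = 0.029665/0.26205 = 0.1132.
Update on result 3 ('fail'): P(H) ← 0.935·0.1132 / (0.935·0.1132 + 0.24·0.8868) = 0.10585/0.31868 = 0.3321.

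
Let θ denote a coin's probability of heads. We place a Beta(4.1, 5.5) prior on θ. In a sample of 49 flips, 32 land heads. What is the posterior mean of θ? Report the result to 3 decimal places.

Posterior mean ≈ 0.616

Observing 32 successes and 17 failures updates Beta(4.1, 5.5) by adding the success and failure counts to the two shape parameters: α = 4.1+32 = 36.1, β = 5.5+17 = 22.5.
E[θ | data] = 36.1/(36.1+22.5) = 0.616.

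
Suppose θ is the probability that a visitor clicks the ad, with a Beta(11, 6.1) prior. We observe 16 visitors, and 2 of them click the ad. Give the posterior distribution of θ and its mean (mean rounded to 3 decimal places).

Observing 2 successes and 14 failures updates Beta(11, 6.1) by adding the success and failure counts to the two shape parameters: α = 11+2 = 13, β = 6.1+14 = 20.1.
Posterior mean = α/(α+β) = 13/33.1 = 0.393.

Posterior: Beta(13, 20.1); mean ≈ 0.393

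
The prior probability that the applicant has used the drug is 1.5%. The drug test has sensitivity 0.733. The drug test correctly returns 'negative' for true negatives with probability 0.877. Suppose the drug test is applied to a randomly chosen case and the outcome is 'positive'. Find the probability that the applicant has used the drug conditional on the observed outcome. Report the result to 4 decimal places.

P(H | E) ≈ 0.0832

Write H for 'the applicant has used the drug'. Prior odds H:¬H = 0.015/0.985 = 0.015228. For the 'positive' outcome, the likelihood ratio is 0.733/0.123 = 5.9593.
Posterior odds = 0.015228 × 5.9593 = 0.090752, so P(H|E) = 0.090752/(1+0.090752) = 0.0832.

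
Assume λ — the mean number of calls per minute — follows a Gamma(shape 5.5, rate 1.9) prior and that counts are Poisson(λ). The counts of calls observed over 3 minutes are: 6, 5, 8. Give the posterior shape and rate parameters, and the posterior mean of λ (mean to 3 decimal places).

The Poisson likelihood adds the total count to the shape and the number of exposure periods to the rate. Here ∑xᵢ = 19 and n = 3, so shape 5.5→24.5 and rate 1.9→4.9.
Posterior mean = shape/rate = 24.5/4.9 = 5.000.

Posterior: Gamma(shape=24.5, rate=4.9); mean ≈ 5.000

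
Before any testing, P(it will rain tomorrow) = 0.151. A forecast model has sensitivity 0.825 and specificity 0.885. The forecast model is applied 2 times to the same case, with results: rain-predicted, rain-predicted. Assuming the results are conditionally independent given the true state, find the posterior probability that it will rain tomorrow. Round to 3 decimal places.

Posterior P(H) ≈ 0.902

Let H be the event that it will rain tomorrow; start with P(H) = 0.151. P('rain-predicted'|H) = 0.825, P('rain-predicted'|¬H) = 0.115.
Update on result 1 ('rain-predicted'): P(H) ← 0.825·0.1510 / (0.825·0.1510 + 0.115·0.8490) = 0.12457/0.22221 = 0.5606.
Update on result 2 ('rain-predicted'): P(H) ← 0.825·0.5606 / (0.825·0.5606 + 0.115·0.4394) = 0.46251/0.51304 = 0.9015.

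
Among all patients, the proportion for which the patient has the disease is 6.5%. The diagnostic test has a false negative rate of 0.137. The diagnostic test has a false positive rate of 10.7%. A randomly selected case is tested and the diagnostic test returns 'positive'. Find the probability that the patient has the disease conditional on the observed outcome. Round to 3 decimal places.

P(H | E) ≈ 0.359

Let H be the event that the patient has the disease. P(H) = 0.065, so P(¬H) = 0.935. With E the 'positive' result, P(E|H) = 0.863 and P(E|¬H) = 0.107.
P(E) = 0.863·0.065 + 0.107·0.935 = 0.056095 + 0.10005 = 0.15614.
By Bayes' theorem, P(H|E) = 0.056095 / 0.15614 = 0.359.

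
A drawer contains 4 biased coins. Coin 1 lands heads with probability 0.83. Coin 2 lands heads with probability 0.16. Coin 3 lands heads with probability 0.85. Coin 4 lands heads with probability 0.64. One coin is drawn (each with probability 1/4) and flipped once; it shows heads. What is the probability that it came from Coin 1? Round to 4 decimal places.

Tabulate prior·likelihood by source: [1] prior 0.25, lik 0.83, product 0.2075; [2] prior 0.25, lik 0.16, product 0.04000; [3] prior 0.25, lik 0.85, product 0.2125; [4] prior 0.25, lik 0.64, product 0.1600.
Normalizing constant = 0.62000; the posterior for Coin 1 is its product over the sum, 0.2075/0.62000 = 0.3347.

Posterior probability ≈ 0.3347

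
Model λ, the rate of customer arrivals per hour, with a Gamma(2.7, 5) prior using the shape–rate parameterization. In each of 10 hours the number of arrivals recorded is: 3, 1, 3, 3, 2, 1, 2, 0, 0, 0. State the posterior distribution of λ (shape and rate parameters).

Posterior: Gamma(shape=17.7, rate=15)

Total count ∑xᵢ = 15 over n = 10 hours.
Gamma is conjugate to the Poisson likelihood: posterior is Gamma(shape = 2.7+15 = 17.7, rate = 5+10 = 15).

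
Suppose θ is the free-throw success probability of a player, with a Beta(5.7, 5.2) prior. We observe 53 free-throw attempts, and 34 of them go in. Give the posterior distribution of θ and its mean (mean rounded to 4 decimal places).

Posterior: Beta(39.7, 24.2); mean ≈ 0.6213

Observing 34 successes and 19 failures updates Beta(5.7, 5.2) by adding the success and failure counts to the two shape parameters: α = 5.7+34 = 39.7, β = 5.2+19 = 24.2.
E[θ | data] = 39.7/(39.7+24.2) = 0.6213.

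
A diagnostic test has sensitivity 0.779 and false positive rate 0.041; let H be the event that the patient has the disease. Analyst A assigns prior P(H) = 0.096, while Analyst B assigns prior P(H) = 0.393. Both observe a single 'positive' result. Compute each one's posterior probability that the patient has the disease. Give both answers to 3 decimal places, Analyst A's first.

The likelihood ratio for a 'positive' result is 0.779/0.041 = 19.000.
Analyst A: prior odds 0.096/0.904 = 0.10619; posterior odds 2.0177; posterior probability 0.669.
Analyst B: prior odds 0.393/0.607 = 0.64745; posterior odds 12.301; posterior probability 0.925.

Analyst A: 0.669; Analyst B: 0.925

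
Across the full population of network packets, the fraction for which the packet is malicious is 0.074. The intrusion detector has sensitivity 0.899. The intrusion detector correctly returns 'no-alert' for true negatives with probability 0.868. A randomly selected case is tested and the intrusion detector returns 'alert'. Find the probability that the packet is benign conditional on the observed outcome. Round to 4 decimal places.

Let H be the event that the packet is malicious. P(H) = 0.074, so P(¬H) = 0.926. With E the 'alert' result, P(E|H) = 0.899 and P(E|¬H) = 0.132.
P(E) = 0.899·0.074 + 0.132·0.926 = 0.066526 + 0.12223 = 0.18876.
By Bayes' theorem, P(H|E) = 0.066526 / 0.18876 = 0.3524. Hence P(¬H|E) = 1 − 0.3524 = 0.6476.

P(¬H | E) ≈ 0.6476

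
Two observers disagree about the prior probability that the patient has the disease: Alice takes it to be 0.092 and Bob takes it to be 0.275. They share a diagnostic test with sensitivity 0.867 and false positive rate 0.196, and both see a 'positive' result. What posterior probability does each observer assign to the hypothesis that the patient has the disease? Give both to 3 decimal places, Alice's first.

Alice: 0.309; Bob: 0.627

The likelihood ratio for a 'positive' result is 0.867/0.196 = 4.4235.
Alice: prior odds 0.092/0.908 = 0.10132; posterior odds 0.44819; posterior probability 0.309.
Bob: prior odds 0.275/0.725 = 0.37931; posterior odds 1.6779; posterior probability 0.627.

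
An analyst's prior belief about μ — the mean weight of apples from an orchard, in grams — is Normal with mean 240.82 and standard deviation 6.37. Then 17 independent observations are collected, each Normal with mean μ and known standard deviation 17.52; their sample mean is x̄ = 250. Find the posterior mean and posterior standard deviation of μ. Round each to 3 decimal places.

Posterior mean ≈ 247.173; posterior SD ≈ 3.535

With known σ, the Normal prior is conjugate. Weight on the data is w = (n/σ²)/(n/σ² + 1/τ₀²) = 0.0553835/(0.0553835+0.0246446) = 0.69205.
Posterior mean = w·x̄ + (1−w)·μ₀ = 0.69205·250 + 0.30795·240.82 = 247.173. Posterior variance = 1/(0.0553835+0.0246446) = 12.4956, so SD = 3.535.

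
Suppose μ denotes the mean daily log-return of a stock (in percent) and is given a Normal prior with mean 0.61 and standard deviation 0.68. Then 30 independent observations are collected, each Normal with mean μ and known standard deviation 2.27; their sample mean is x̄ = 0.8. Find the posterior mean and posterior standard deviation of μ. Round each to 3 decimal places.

Posterior mean ≈ 0.749; posterior SD ≈ 0.354

Prior precision 1/τ₀² = 1/0.68² = 2.16263; data precision n/σ² = 30/2.27² = 5.82196.
Posterior precision = 2.16263 + 5.82196 = 7.98459, giving posterior SD = 1/√7.98459 = 0.354.
Posterior mean = (2.16263·0.61 + 5.82196·0.8) / 7.98459 = 0.749.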